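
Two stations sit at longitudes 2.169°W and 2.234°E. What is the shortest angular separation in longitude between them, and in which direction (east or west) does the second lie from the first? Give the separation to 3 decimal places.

Raw difference: 2.234 − -2.169 = 4.403°.
Normalise into (−180°, 180°]: 4.403° stays 4.403°.
Positive ⇒ the second point lies to the east; separation 4.403°.

4.403° east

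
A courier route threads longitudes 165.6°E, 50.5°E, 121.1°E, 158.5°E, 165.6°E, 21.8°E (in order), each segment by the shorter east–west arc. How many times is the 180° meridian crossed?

Leg 1: +165.6° → +50.5°, shortest Δλ = -115.1° (west) — does not cross 180°.
Leg 2: +50.5° → +121.1°, shortest Δλ = 70.6° (east) — does not cross 180°.
Leg 3: +121.1° → +158.5°, shortest Δλ = 37.4° (east) — does not cross 180°.
Leg 4: +158.5° → +165.6°, shortest Δλ = 7.1° (east) — does not cross 180°.
Leg 5: +165.6° → +21.8°, shortest Δλ = -143.8° (west) — does not cross 180°.
Total crossings: 0.

0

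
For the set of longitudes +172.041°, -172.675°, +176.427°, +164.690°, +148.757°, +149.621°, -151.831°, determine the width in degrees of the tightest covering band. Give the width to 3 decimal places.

Sort the longitudes: -172.675°, -151.831°, +148.757°, +149.621°, +164.690°, +172.041°, +176.427°.
Eastward gaps between consecutive values (wrapping around): 20.844°, 300.588°, 0.864°, 15.069°, 7.351°, 4.386°, 10.898°.
Largest gap = 300.588° ⇒ minimal covering band is its complement: 360° − 300.588° = 59.412°.
Band runs from +148.757° eastward to -151.831°, crossing the antimeridian.

59.412°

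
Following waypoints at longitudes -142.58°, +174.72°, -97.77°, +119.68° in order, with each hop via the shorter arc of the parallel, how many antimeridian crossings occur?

3

Leg 1: -142.58° → +174.72°, shortest Δλ = -42.7° (west) — crosses 180°.
Leg 2: +174.72° → -97.77°, shortest Δλ = 87.51° (east) — crosses 180°.
Leg 3: -97.77° → +119.68°, shortest Δλ = -142.55° (west) — crosses 180°.
Total crossings: 3.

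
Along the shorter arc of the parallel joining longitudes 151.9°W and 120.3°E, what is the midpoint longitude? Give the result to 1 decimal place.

164.2°E

Signed shortest Δλ from -151.9° to +120.3° is -87.8°.
Midpoint longitude = -151.9° + (-87.8°)/2 = -151.9° − 43.9° = -195.8°.
Normalise into (−180°, 180°]: +164.2°.
(The naïve average (-151.9 + +120.3)/2 = -15.8° is on the wrong side of the globe.)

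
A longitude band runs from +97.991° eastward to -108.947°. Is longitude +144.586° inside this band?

Band width going east from +97.991° to -108.947°: ((-108.947 − 97.991) mod 360) = 153.062°.
Offset of +144.586° east of the west edge: ((144.586 − 97.991) mod 360) = 46.595°.
46.595° ≤ 153.062° ⇒ inside.

Yes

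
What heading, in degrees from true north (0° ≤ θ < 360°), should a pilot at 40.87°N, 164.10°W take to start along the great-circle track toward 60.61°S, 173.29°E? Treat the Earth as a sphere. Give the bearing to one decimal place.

Δλ = 173.29 − -164.10 = 337.39°; wrapped into (−180°, 180°]: -22.61°.
θ = atan2( sin Δλ · cos φ₂ , cos φ₁ · sin φ₂ − sin φ₁ · cos φ₂ · cos Δλ )
  = atan2(-0.18867, -0.95531) = -168.828° → normalised to [0°, 360°): 191.172°.

191.2°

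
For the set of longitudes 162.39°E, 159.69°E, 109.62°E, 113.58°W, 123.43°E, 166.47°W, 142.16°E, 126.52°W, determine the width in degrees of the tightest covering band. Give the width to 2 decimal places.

136.80°

Sort the longitudes: -166.47°, -126.52°, -113.58°, +109.62°, +123.43°, +142.16°, +159.69°, +162.39°.
Eastward gaps between consecutive values (wrapping around): 39.95°, 12.94°, 223.20°, 13.81°, 18.73°, 17.53°, 2.70°, 31.14°.
Largest gap = 223.20° ⇒ minimal covering band is its complement: 360° − 223.20° = 136.80°.
Band runs from +109.62° eastward to -113.58°, crossing the antimeridian.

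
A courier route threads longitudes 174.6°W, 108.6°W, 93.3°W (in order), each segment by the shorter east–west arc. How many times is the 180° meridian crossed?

0

Leg 1: -174.6° → -108.6°, shortest Δλ = 66.0° (east) — does not cross 180°.
Leg 2: -108.6° → -93.3°, shortest Δλ = 15.3° (east) — does not cross 180°.
Total crossings: 0.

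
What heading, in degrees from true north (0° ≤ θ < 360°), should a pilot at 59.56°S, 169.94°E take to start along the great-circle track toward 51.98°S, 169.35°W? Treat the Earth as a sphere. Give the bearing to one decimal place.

Δλ = -169.35 − 169.94 = -339.29°; wrapped into (−180°, 180°]: 20.71°.
θ = atan2( sin Δλ · cos φ₂ , cos φ₁ · sin φ₂ − sin φ₁ · cos φ₂ · cos Δλ )
  = atan2(0.21782, 0.09760) = 65.865° → normalised to [0°, 360°): 65.865°.

65.9°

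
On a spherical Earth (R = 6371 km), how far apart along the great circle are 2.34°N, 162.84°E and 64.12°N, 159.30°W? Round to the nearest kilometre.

Δλ = -159.30 − 162.84 = -322.14°; wrapped into (−180°, 180°]: 37.86°.
Δφ = 64.12 − 2.34 = 61.78°.
a = sin²(Δφ/2) + cos φ₁ · cos φ₂ · sin²(Δλ/2) = 0.309470.
c = 2·atan2(√a, √(1−a)) = 1.17985 rad → d = 6371·c ≈ 7516.85 km.

7517 km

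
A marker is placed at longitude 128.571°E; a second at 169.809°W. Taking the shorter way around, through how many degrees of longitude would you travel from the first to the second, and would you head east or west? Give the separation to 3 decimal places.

Raw difference: -169.809 − 128.571 = -298.38°.
Normalise into (−180°, 180°]: -298.38° + 360° = 61.62°.
Positive ⇒ the second point lies to the east; separation 61.620°.

61.620° east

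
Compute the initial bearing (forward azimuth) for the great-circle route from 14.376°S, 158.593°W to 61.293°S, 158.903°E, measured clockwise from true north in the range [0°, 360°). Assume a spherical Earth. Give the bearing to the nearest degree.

203°

Δλ = 158.903 − -158.593 = 317.496°; wrapped into (−180°, 180°]: -42.504°.
θ = atan2( sin Δλ · cos φ₂ , cos φ₁ · sin φ₂ − sin φ₁ · cos φ₂ · cos Δλ )
  = atan2(-0.32453, -0.76170) = -156.923° → normalised to [0°, 360°): 203.077°.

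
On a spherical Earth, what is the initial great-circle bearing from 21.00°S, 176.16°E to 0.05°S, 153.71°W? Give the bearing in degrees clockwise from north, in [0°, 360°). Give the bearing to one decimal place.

Δλ = -153.71 − 176.16 = -329.87°; wrapped into (−180°, 180°]: 30.13°.
θ = atan2( sin Δλ · cos φ₂ , cos φ₁ · sin φ₂ − sin φ₁ · cos φ₂ · cos Δλ )
  = atan2(0.50196, 0.30913) = 58.373° → normalised to [0°, 360°): 58.373°.

58.4°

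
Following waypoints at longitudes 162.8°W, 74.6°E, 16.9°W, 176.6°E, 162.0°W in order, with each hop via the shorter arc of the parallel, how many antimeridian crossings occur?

Leg 1: -162.8° → +74.6°, shortest Δλ = -122.6° (west) — crosses 180°.
Leg 2: +74.6° → -16.9°, shortest Δλ = -91.5° (west) — does not cross 180°.
Leg 3: -16.9° → +176.6°, shortest Δλ = -166.5° (west) — crosses 180°.
Leg 4: +176.6° → -162.0°, shortest Δλ = 21.4° (east) — crosses 180°.
Total crossings: 3.

3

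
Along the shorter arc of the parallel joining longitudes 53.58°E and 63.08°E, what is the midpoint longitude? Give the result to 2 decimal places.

Signed shortest Δλ from +53.58° to +63.08° is +9.50°.
Midpoint longitude = +53.58° + (+9.50°)/2 = +53.58° + 4.75° = +58.33°.

58.33°E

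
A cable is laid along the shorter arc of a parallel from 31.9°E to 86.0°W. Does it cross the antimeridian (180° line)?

No

Signed shortest Δλ = ((-86.0 − 31.9 + 180) mod 360) − 180 = -117.9°.
Going west by 117.9° from +31.9° reaches -86.0° without touching 180°.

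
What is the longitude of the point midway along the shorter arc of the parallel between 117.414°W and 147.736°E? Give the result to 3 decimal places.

Signed shortest Δλ from -117.414° to +147.736° is -94.850°.
Midpoint longitude = -117.414° + (-94.850°)/2 = -117.414° − 47.425° = -164.839°.
(The naïve average (-117.414 + +147.736)/2 = 15.161° is on the wrong side of the globe.)

164.839°W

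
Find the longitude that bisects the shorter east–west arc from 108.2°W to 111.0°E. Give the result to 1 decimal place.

178.6°W

Signed shortest Δλ from -108.2° to +111.0° is -140.8°.
Midpoint longitude = -108.2° + (-140.8°)/2 = -108.2° − 70.4° = -178.6°.
(The naïve average (-108.2 + +111.0)/2 = 1.4° is on the wrong side of the globe.)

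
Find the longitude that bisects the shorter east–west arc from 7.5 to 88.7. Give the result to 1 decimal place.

Signed shortest Δλ from +7.5° to +88.7° is +81.2°.
Midpoint longitude = +7.5° + (+81.2°)/2 = +7.5° + 40.6° = +48.1°.

+48.1°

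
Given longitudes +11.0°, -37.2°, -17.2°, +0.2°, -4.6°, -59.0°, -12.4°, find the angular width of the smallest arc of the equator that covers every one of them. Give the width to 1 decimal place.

70.0°

Sort the longitudes: -59.0°, -37.2°, -17.2°, -12.4°, -4.6°, +0.2°, +11.0°.
Eastward gaps between consecutive values (wrapping around): 21.8°, 20.0°, 4.8°, 7.8°, 4.8°, 10.8°, 290.0°.
Largest gap = 290.0° ⇒ minimal covering band is its complement: 360° − 290.0° = 70.0°.
Band runs from -59.0° eastward to +11.0°.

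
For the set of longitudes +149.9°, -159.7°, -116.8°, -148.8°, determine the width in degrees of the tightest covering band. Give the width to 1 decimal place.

Sort the longitudes: -159.7°, -148.8°, -116.8°, +149.9°.
Eastward gaps between consecutive values (wrapping around): 10.9°, 32.0°, 266.7°, 50.4°.
Largest gap = 266.7° ⇒ minimal covering band is its complement: 360° − 266.7° = 93.3°.
Band runs from +149.9° eastward to -116.8°, crossing the antimeridian.

93.3°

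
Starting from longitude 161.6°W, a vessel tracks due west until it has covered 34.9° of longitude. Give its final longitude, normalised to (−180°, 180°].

163.5°E

Start at -161.6°; shift −34.9° → -196.5°.
-196.5° lies outside (−180°, 180°]; add 360° → +163.5°.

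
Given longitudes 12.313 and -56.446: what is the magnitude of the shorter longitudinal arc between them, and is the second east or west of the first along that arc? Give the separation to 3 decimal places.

Raw difference: -56.446 − 12.313 = -68.759°.
Normalise into (−180°, 180°]: -68.759° stays -68.759°.
Negative ⇒ the second point lies to the west; separation 68.759°.

68.759° west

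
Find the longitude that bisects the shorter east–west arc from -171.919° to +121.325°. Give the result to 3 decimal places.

Signed shortest Δλ from -171.919° to +121.325° is -66.756°.
Midpoint longitude = -171.919° + (-66.756°)/2 = -171.919° − 33.378° = -205.297°.
Normalise into (−180°, 180°]: +154.703°.
(The naïve average (-171.919 + +121.325)/2 = -25.297° is on the wrong side of the globe.)

+154.703°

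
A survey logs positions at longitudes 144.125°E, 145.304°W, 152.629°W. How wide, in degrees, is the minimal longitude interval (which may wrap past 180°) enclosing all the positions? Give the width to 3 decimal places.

70.571°

Sort the longitudes: -152.629°, -145.304°, +144.125°.
Eastward gaps between consecutive values (wrapping around): 7.325°, 289.429°, 63.246°.
Largest gap = 289.429° ⇒ minimal covering band is its complement: 360° − 289.429° = 70.571°.
Band runs from +144.125° eastward to -145.304°, crossing the antimeridian.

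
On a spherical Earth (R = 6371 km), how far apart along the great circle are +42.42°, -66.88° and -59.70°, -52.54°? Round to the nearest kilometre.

11431 km

Δλ = -52.54 − -66.88 = 14.34°.
Δφ = -59.70 − 42.42 = -102.12°.
a = sin²(Δφ/2) + cos φ₁ · cos φ₂ · sin²(Δλ/2) = 0.610782.
c = 2·atan2(√a, √(1−a)) = 1.79421 rad → d = 6371·c ≈ 11430.94 km.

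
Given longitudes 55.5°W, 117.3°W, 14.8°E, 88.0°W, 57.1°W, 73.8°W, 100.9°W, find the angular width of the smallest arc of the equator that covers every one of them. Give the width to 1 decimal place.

132.1°

Sort the longitudes: -117.3°, -100.9°, -88.0°, -73.8°, -57.1°, -55.5°, +14.8°.
Eastward gaps between consecutive values (wrapping around): 16.4°, 12.9°, 14.2°, 16.7°, 1.6°, 70.3°, 227.9°.
Largest gap = 227.9° ⇒ minimal covering band is its complement: 360° − 227.9° = 132.1°.
Band runs from -117.3° eastward to +14.8°.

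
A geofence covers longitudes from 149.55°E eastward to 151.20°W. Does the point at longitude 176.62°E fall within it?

Band width going east from +149.55° to -151.20°: ((-151.20 − 149.55) mod 360) = 59.25°.
Offset of +176.62° east of the west edge: ((176.62 − 149.55) mod 360) = 27.07°.
27.07° ≤ 59.25° ⇒ inside.

Yes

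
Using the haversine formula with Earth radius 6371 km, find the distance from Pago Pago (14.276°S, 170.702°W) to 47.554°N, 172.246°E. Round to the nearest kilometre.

7081 km

Δλ = 172.246 − -170.702 = 342.948°; wrapped into (−180°, 180°]: -17.052°.
Δφ = 47.554 − -14.276 = 61.830°.
a = sin²(Δφ/2) + cos φ₁ · cos φ₂ · sin²(Δλ/2) = 0.278332.
c = 2·atan2(√a, √(1−a)) = 1.11148 rad → d = 6371·c ≈ 7081.23 km.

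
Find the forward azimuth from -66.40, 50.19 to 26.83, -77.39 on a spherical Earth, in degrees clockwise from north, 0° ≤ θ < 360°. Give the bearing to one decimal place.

Δλ = -77.39 − 50.19 = -127.58°.
θ = atan2( sin Δλ · cos φ₂ , cos φ₁ · sin φ₂ − sin φ₁ · cos φ₂ · cos Δλ )
  = atan2(-0.70719, -0.31800) = -114.212° → normalised to [0°, 360°): 245.788°.

245.8°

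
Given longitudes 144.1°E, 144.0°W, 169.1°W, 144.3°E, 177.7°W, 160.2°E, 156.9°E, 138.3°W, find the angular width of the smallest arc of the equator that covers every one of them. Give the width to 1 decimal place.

Sort the longitudes: -177.7°, -169.1°, -144.0°, -138.3°, +144.1°, +144.3°, +156.9°, +160.2°.
Eastward gaps between consecutive values (wrapping around): 8.6°, 25.1°, 5.7°, 282.4°, 0.2°, 12.6°, 3.3°, 22.1°.
Largest gap = 282.4° ⇒ minimal covering band is its complement: 360° − 282.4° = 77.6°.
Band runs from +144.1° eastward to -138.3°, crossing the antimeridian.

77.6°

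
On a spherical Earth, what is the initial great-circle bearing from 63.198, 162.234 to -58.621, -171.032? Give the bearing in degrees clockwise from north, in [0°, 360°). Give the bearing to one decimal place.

163.7°

Δλ = -171.032 − 162.234 = -333.266°; wrapped into (−180°, 180°]: 26.734°.
θ = atan2( sin Δλ · cos φ₂ , cos φ₁ · sin φ₂ − sin φ₁ · cos φ₂ · cos Δλ )
  = atan2(0.23423, -0.80004) = 163.681° → normalised to [0°, 360°): 163.681°.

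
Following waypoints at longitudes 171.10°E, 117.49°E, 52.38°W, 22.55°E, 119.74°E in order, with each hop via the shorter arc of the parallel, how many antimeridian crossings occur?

0

Leg 1: +171.10° → +117.49°, shortest Δλ = -53.61° (west) — does not cross 180°.
Leg 2: +117.49° → -52.38°, shortest Δλ = -169.87° (west) — does not cross 180°.
Leg 3: -52.38° → +22.55°, shortest Δλ = 74.93° (east) — does not cross 180°.
Leg 4: +22.55° → +119.74°, shortest Δλ = 97.19° (east) — does not cross 180°.
Total crossings: 0.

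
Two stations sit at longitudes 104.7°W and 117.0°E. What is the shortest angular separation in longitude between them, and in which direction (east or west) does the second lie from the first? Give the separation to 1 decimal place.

138.3° west

Raw difference: 117.0 − -104.7 = 221.7°.
Normalise into (−180°, 180°]: 221.7° − 360° = -138.3°.
Negative ⇒ the second point lies to the west; separation 138.3°.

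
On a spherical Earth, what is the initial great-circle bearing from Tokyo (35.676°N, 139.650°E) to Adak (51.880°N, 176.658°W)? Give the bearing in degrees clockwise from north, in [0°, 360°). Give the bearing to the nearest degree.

Δλ = -176.658 − 139.650 = -316.308°; wrapped into (−180°, 180°]: 43.692°.
θ = atan2( sin Δλ · cos φ₂ , cos φ₁ · sin φ₂ − sin φ₁ · cos φ₂ · cos Δλ )
  = atan2(0.42643, 0.37876) = 48.388° → normalised to [0°, 360°): 48.388°.

48°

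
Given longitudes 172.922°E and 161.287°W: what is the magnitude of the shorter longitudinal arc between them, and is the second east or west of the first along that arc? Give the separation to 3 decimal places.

25.791° east

Raw difference: -161.287 − 172.922 = -334.209°.
Normalise into (−180°, 180°]: -334.209° + 360° = 25.791°.
Positive ⇒ the second point lies to the east; separation 25.791°.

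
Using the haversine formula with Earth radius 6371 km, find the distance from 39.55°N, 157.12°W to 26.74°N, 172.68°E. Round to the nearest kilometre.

3131 km

Δλ = 172.68 − -157.12 = 329.80°; wrapped into (−180°, 180°]: -30.20°.
Δφ = 26.74 − 39.55 = -12.81°.
a = sin²(Δφ/2) + cos φ₁ · cos φ₂ · sin²(Δλ/2) = 0.059175.
c = 2·atan2(√a, √(1−a)) = 0.49145 rad → d = 6371·c ≈ 3131.03 km.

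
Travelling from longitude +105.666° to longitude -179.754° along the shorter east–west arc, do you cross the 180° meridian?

Naïve |-179.754 − 105.666| = 285.42° > 180°, so the shorter arc goes the other way round — across 180°.
Signed shortest Δλ = ((-179.754 − 105.666 + 180) mod 360) − 180 = 74.58°.
Going east by 74.58° from +105.666° passes through 180° before reaching -179.754°.

Yes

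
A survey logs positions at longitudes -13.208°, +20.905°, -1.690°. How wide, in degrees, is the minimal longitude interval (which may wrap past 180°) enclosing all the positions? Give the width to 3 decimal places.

Sort the longitudes: -13.208°, -1.690°, +20.905°.
Eastward gaps between consecutive values (wrapping around): 11.518°, 22.595°, 325.887°.
Largest gap = 325.887° ⇒ minimal covering band is its complement: 360° − 325.887° = 34.113°.
Band runs from -13.208° eastward to +20.905°.

34.113°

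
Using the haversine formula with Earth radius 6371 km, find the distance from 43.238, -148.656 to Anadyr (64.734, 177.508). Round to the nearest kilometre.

3183 km

Δλ = 177.508 − -148.656 = 326.164°; wrapped into (−180°, 180°]: -33.836°.
Δφ = 64.734 − 43.238 = 21.496°.
a = sin²(Δφ/2) + cos φ₁ · cos φ₂ · sin²(Δλ/2) = 0.061110.
c = 2·atan2(√a, √(1−a)) = 0.49959 rad → d = 6371·c ≈ 3182.88 km.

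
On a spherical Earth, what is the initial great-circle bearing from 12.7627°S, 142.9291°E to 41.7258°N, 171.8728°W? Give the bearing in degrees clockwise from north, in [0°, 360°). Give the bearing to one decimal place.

Δλ = -171.8728 − 142.9291 = -314.8019°; wrapped into (−180°, 180°]: 45.1981°.
θ = atan2( sin Δλ · cos φ₂ , cos φ₁ · sin φ₂ − sin φ₁ · cos φ₂ · cos Δλ )
  = atan2(0.52956, 0.76530) = 34.682° → normalised to [0°, 360°): 34.682°.

34.7°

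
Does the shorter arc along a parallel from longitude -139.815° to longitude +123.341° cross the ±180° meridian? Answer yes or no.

Naïve |123.341 − -139.815| = 263.156° > 180°, so the shorter arc goes the other way round — across 180°.
Signed shortest Δλ = ((123.341 − -139.815 + 180) mod 360) − 180 = -96.844°.
Going west by 96.844° from -139.815° passes through 180° before reaching +123.341°.

Yes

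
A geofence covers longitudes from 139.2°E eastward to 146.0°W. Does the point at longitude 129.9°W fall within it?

Band width going east from +139.2° to -146.0°: ((-146.0 − 139.2) mod 360) = 74.8°.
Offset of -129.9° east of the west edge: ((-129.9 − 139.2) mod 360) = 90.9°.
90.9° > 74.8° ⇒ outside.

No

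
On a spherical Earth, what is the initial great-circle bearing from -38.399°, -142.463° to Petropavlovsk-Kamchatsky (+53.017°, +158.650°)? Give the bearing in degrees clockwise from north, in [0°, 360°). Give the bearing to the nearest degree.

328°

Δλ = 158.650 − -142.463 = 301.113°; wrapped into (−180°, 180°]: -58.887°.
θ = atan2( sin Δλ · cos φ₂ , cos φ₁ · sin φ₂ − sin φ₁ · cos φ₂ · cos Δλ )
  = atan2(-0.51504, 0.81911) = -32.161° → normalised to [0°, 360°): 327.839°.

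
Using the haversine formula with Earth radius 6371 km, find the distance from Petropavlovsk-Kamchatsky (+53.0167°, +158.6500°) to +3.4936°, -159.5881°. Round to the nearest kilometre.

Δλ = -159.5881 − 158.6500 = -318.2381°; wrapped into (−180°, 180°]: 41.7619°.
Δφ = 3.4936 − 53.0167 = -49.5231°.
a = sin²(Δφ/2) + cos φ₁ · cos φ₂ · sin²(Δλ/2) = 0.251713.
c = 2·atan2(√a, √(1−a)) = 1.05115 rad → d = 6371·c ≈ 6696.86 km.

6697 km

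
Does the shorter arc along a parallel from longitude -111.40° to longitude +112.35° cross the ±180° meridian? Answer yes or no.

Yes

Naïve |112.35 − -111.40| = 223.75° > 180°, so the shorter arc goes the other way round — across 180°.
Signed shortest Δλ = ((112.35 − -111.40 + 180) mod 360) − 180 = -136.25°.
Going west by 136.25° from -111.40° passes through 180° before reaching +112.35°.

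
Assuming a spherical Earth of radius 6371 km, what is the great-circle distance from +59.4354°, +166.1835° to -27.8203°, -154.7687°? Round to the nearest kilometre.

Δλ = -154.7687 − 166.1835 = -320.9522°; wrapped into (−180°, 180°]: 39.0478°.
Δφ = -27.8203 − 59.4354 = -87.2557°.
a = sin²(Δφ/2) + cos φ₁ · cos φ₂ · sin²(Δλ/2) = 0.526291.
c = 2·atan2(√a, √(1−a)) = 1.62340 rad → d = 6371·c ≈ 10342.70 km.

10343 km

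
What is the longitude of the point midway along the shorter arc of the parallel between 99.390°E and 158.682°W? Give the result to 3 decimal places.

Signed shortest Δλ from +99.390° to -158.682° is +101.928°.
Midpoint longitude = +99.390° + (+101.928°)/2 = +99.390° + 50.964° = +150.354°.
(The naïve average (+99.390 + -158.682)/2 = -29.646° is on the wrong side of the globe.)

150.354°E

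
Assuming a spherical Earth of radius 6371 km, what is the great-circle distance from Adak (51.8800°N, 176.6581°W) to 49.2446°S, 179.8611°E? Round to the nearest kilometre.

Δλ = 179.8611 − -176.6581 = 356.5192°; wrapped into (−180°, 180°]: -3.4808°.
Δφ = -49.2446 − 51.8800 = -101.1246°.
a = sin²(Δφ/2) + cos φ₁ · cos φ₂ · sin²(Δλ/2) = 0.596843.
c = 2·atan2(√a, √(1−a)) = 1.76571 rad → d = 6371·c ≈ 11249.37 km.

11249 km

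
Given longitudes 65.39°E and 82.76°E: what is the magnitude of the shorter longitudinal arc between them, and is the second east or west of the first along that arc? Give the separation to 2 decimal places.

Raw difference: 82.76 − 65.39 = 17.37°.
Normalise into (−180°, 180°]: 17.37° stays 17.37°.
Positive ⇒ the second point lies to the east; separation 17.37°.

17.37° east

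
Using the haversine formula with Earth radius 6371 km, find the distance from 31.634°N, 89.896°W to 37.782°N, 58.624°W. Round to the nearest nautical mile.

Δλ = -58.624 − -89.896 = 31.272°.
Δφ = 37.782 − 31.634 = 6.148°.
a = sin²(Δφ/2) + cos φ₁ · cos φ₂ · sin²(Δλ/2) = 0.051759.
c = 2·atan2(√a, √(1−a)) = 0.45903 rad → d = 6371·c ≈ 2924.48 km ≈ 1579.09 nmi.

1579 nmi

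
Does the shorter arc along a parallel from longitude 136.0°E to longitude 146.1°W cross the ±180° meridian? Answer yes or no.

Naïve |-146.1 − 136.0| = 282.1° > 180°, so the shorter arc goes the other way round — across 180°.
Signed shortest Δλ = ((-146.1 − 136.0 + 180) mod 360) − 180 = 77.9°.
Going east by 77.9° from +136.0° passes through 180° before reaching -146.1°.

Yes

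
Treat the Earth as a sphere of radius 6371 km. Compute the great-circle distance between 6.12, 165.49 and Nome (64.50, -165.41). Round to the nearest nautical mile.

3719 nmi

Δλ = -165.41 − 165.49 = -330.90°; wrapped into (−180°, 180°]: 29.10°.
Δφ = 64.50 − 6.12 = 58.38°.
a = sin²(Δφ/2) + cos φ₁ · cos φ₂ · sin²(Δλ/2) = 0.264875.
c = 2·atan2(√a, √(1−a)) = 1.08122 rad → d = 6371·c ≈ 6888.46 km ≈ 3719.47 nmi.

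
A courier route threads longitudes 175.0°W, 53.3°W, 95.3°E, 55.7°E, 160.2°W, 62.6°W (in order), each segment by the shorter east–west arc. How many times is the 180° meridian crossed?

Leg 1: -175.0° → -53.3°, shortest Δλ = 121.7° (east) — does not cross 180°.
Leg 2: -53.3° → +95.3°, shortest Δλ = 148.6° (east) — does not cross 180°.
Leg 3: +95.3° → +55.7°, shortest Δλ = -39.6° (west) — does not cross 180°.
Leg 4: +55.7° → -160.2°, shortest Δλ = 144.1° (east) — crosses 180°.
Leg 5: -160.2° → -62.6°, shortest Δλ = 97.6° (east) — does not cross 180°.
Total crossings: 1.

1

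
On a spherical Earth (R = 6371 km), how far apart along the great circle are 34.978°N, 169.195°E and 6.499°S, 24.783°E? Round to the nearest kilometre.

15193 km

Δλ = 24.783 − 169.195 = -144.412°.
Δφ = -6.499 − 34.978 = -41.477°.
a = sin²(Δφ/2) + cos φ₁ · cos φ₂ · sin²(Δλ/2) = 0.863468.
c = 2·atan2(√a, √(1−a)) = 2.38464 rad → d = 6371·c ≈ 15192.57 km.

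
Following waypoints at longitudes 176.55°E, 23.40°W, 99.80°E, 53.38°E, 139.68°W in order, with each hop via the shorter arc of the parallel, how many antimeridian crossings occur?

2

Leg 1: +176.55° → -23.40°, shortest Δλ = 160.05° (east) — crosses 180°.
Leg 2: -23.40° → +99.80°, shortest Δλ = 123.2° (east) — does not cross 180°.
Leg 3: +99.80° → +53.38°, shortest Δλ = -46.42° (west) — does not cross 180°.
Leg 4: +53.38° → -139.68°, shortest Δλ = 166.94° (east) — crosses 180°.
Total crossings: 2.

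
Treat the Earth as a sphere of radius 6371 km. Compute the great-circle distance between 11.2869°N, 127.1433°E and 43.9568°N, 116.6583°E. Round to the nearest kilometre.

Δλ = 116.6583 − 127.1433 = -10.4850°.
Δφ = 43.9568 − 11.2869 = 32.6699°.
a = sin²(Δφ/2) + cos φ₁ · cos φ₂ · sin²(Δλ/2) = 0.084996.
c = 2·atan2(√a, √(1−a)) = 0.59168 rad → d = 6371·c ≈ 3769.57 km.

3770 km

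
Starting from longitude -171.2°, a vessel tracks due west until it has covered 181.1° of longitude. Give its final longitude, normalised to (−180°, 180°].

Start at -171.2°; shift −181.1° → -352.3°.
-352.3° lies outside (−180°, 180°]; add 360° → +7.7°.

+7.7°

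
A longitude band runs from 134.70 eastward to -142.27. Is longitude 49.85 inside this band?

Band width going east from +134.70° to -142.27°: ((-142.27 − 134.70) mod 360) = 83.03°.
Offset of +49.85° east of the west edge: ((49.85 − 134.70) mod 360) = 275.15°.
275.15° > 83.03° ⇒ outside.

No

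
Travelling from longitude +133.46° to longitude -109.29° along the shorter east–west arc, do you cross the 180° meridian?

Naïve |-109.29 − 133.46| = 242.75° > 180°, so the shorter arc goes the other way round — across 180°.
Signed shortest Δλ = ((-109.29 − 133.46 + 180) mod 360) − 180 = 117.25°.
Going east by 117.25° from +133.46° passes through 180° before reaching -109.29°.

Yes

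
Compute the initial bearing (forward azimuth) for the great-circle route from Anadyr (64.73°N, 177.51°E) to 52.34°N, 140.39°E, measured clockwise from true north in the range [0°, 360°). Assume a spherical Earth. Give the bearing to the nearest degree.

254°

Δλ = 140.39 − 177.51 = -37.12°.
θ = atan2( sin Δλ · cos φ₂ , cos φ₁ · sin φ₂ − sin φ₁ · cos φ₂ · cos Δλ )
  = atan2(-0.36871, -0.10261) = -105.552° → normalised to [0°, 360°): 254.448°.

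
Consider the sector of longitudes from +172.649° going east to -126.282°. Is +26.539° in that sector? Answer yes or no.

Band width going east from +172.649° to -126.282°: ((-126.282 − 172.649) mod 360) = 61.069°.
Offset of +26.539° east of the west edge: ((26.539 − 172.649) mod 360) = 213.890°.
213.890° > 61.069° ⇒ outside.

No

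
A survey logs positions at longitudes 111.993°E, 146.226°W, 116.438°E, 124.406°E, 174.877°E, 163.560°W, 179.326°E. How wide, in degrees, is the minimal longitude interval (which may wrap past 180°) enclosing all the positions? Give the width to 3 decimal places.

101.781°

Sort the longitudes: -163.560°, -146.226°, +111.993°, +116.438°, +124.406°, +174.877°, +179.326°.
Eastward gaps between consecutive values (wrapping around): 17.334°, 258.219°, 4.445°, 7.968°, 50.471°, 4.449°, 17.114°.
Largest gap = 258.219° ⇒ minimal covering band is its complement: 360° − 258.219° = 101.781°.
Band runs from +111.993° eastward to -146.226°, crossing the antimeridian.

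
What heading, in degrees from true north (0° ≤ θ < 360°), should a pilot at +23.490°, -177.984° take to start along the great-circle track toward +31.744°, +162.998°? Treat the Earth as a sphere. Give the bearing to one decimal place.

300.3°

Δλ = 162.998 − -177.984 = 340.982°; wrapped into (−180°, 180°]: -19.018°.
θ = atan2( sin Δλ · cos φ₂ , cos φ₁ · sin φ₂ − sin φ₁ · cos φ₂ · cos Δλ )
  = atan2(-0.27712, 0.16206) = -59.680° → normalised to [0°, 360°): 300.320°.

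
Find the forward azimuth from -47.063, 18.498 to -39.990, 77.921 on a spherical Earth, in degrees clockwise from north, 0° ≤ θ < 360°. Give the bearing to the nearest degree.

103°

Δλ = 77.921 − 18.498 = 59.423°.
θ = atan2( sin Δλ · cos φ₂ , cos φ₁ · sin φ₂ − sin φ₁ · cos φ₂ · cos Δλ )
  = atan2(0.65962, -0.15244) = 103.013° → normalised to [0°, 360°): 103.013°.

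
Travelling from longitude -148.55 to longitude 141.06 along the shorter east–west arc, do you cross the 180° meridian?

Yes

Naïve |141.06 − -148.55| = 289.61° > 180°, so the shorter arc goes the other way round — across 180°.
Signed shortest Δλ = ((141.06 − -148.55 + 180) mod 360) − 180 = -70.39°.
Going west by 70.39° from -148.55° passes through 180° before reaching +141.06°.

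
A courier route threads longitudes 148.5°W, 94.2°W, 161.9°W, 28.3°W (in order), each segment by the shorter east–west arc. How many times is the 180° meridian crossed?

0

Leg 1: -148.5° → -94.2°, shortest Δλ = 54.3° (east) — does not cross 180°.
Leg 2: -94.2° → -161.9°, shortest Δλ = -67.7° (west) — does not cross 180°.
Leg 3: -161.9° → -28.3°, shortest Δλ = 133.6° (east) — does not cross 180°.
Total crossings: 0.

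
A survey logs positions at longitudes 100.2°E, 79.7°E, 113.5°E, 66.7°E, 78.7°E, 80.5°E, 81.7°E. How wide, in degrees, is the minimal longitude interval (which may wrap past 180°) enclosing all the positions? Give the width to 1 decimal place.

46.8°

Sort the longitudes: +66.7°, +78.7°, +79.7°, +80.5°, +81.7°, +100.2°, +113.5°.
Eastward gaps between consecutive values (wrapping around): 12.0°, 1.0°, 0.8°, 1.2°, 18.5°, 13.3°, 313.2°.
Largest gap = 313.2° ⇒ minimal covering band is its complement: 360° − 313.2° = 46.8°.
Band runs from +66.7° eastward to +113.5°.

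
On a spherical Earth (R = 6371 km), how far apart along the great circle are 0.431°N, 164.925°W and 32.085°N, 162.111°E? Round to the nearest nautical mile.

Δλ = 162.111 − -164.925 = 327.036°; wrapped into (−180°, 180°]: -32.964°.
Δφ = 32.085 − 0.431 = 31.654°.
a = sin²(Δφ/2) + cos φ₁ · cos φ₂ · sin²(Δλ/2) = 0.142581.
c = 2·atan2(√a, √(1−a)) = 0.77440 rad → d = 6371·c ≈ 4933.73 km ≈ 2664.00 nmi.

2664 nmi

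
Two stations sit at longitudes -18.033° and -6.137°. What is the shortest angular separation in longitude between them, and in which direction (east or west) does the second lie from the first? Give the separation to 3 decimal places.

Raw difference: -6.137 − -18.033 = 11.896°.
Normalise into (−180°, 180°]: 11.896° stays 11.896°.
Positive ⇒ the second point lies to the east; separation 11.896°.

11.896° east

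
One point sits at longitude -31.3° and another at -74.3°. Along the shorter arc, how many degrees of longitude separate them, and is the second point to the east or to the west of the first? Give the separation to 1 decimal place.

Raw difference: -74.3 − -31.3 = -43.0°.
Normalise into (−180°, 180°]: -43.0° stays -43.0°.
Negative ⇒ the second point lies to the west; separation 43.0°.

43.0° west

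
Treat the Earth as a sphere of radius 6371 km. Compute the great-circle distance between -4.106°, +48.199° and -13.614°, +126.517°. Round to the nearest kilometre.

8639 km

Δλ = 126.517 − 48.199 = 78.318°.
Δφ = -13.614 − -4.106 = -9.508°.
a = sin²(Δφ/2) + cos φ₁ · cos φ₂ · sin²(Δλ/2) = 0.393430.
c = 2·atan2(√a, √(1−a)) = 1.35601 rad → d = 6371·c ≈ 8639.14 km.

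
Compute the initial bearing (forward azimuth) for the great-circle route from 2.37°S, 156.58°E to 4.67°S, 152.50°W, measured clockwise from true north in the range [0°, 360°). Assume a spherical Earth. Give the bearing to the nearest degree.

Δλ = -152.50 − 156.58 = -309.08°; wrapped into (−180°, 180°]: 50.92°.
θ = atan2( sin Δλ · cos φ₂ , cos φ₁ · sin φ₂ − sin φ₁ · cos φ₂ · cos Δλ )
  = atan2(0.77369, -0.05536) = 94.093° → normalised to [0°, 360°): 94.093°.

94°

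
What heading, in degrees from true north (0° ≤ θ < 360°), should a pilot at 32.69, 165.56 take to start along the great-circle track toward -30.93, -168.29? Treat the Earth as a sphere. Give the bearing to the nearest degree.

156°

Δλ = -168.29 − 165.56 = -333.85°; wrapped into (−180°, 180°]: 26.15°.
θ = atan2( sin Δλ · cos φ₂ , cos φ₁ · sin φ₂ − sin φ₁ · cos φ₂ · cos Δλ )
  = atan2(0.37805, -0.84845) = 155.983° → normalised to [0°, 360°): 155.983°.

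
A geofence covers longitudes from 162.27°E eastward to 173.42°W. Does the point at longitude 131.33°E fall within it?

Band width going east from +162.27° to -173.42°: ((-173.42 − 162.27) mod 360) = 24.31°.
Offset of +131.33° east of the west edge: ((131.33 − 162.27) mod 360) = 329.06°.
329.06° > 24.31° ⇒ outside.

No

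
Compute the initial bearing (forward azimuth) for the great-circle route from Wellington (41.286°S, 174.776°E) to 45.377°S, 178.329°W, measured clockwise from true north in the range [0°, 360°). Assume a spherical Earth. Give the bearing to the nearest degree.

Δλ = -178.329 − 174.776 = -353.105°; wrapped into (−180°, 180°]: 6.895°.
θ = atan2( sin Δλ · cos φ₂ , cos φ₁ · sin φ₂ − sin φ₁ · cos φ₂ · cos Δλ )
  = atan2(0.08433, -0.07469) = 131.533° → normalised to [0°, 360°): 131.533°.

132°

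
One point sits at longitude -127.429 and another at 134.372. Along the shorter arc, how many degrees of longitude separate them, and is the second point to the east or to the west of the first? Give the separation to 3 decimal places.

Raw difference: 134.372 − -127.429 = 261.801°.
Normalise into (−180°, 180°]: 261.801° − 360° = -98.199°.
Negative ⇒ the second point lies to the west; separation 98.199°.

98.199° west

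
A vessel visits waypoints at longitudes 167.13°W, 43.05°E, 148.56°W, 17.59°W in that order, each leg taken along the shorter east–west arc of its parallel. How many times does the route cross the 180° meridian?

2

Leg 1: -167.13° → +43.05°, shortest Δλ = -149.82° (west) — crosses 180°.
Leg 2: +43.05° → -148.56°, shortest Δλ = 168.39° (east) — crosses 180°.
Leg 3: -148.56° → -17.59°, shortest Δλ = 130.97° (east) — does not cross 180°.
Total crossings: 2.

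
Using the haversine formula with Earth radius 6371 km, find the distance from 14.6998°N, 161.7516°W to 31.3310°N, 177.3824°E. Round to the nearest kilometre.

Δλ = 177.3824 − -161.7516 = 339.1340°; wrapped into (−180°, 180°]: -20.8660°.
Δφ = 31.3310 − 14.6998 = 16.6312°.
a = sin²(Δφ/2) + cos φ₁ · cos φ₂ · sin²(Δλ/2) = 0.048010.
c = 2·atan2(√a, √(1−a)) = 0.44181 rad → d = 6371·c ≈ 2814.76 km.

2815 km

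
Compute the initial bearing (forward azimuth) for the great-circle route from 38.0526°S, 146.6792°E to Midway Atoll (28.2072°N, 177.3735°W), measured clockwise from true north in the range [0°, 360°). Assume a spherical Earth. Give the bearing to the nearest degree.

Δλ = -177.3735 − 146.6792 = -324.0527°; wrapped into (−180°, 180°]: 35.9473°.
θ = atan2( sin Δλ · cos φ₂ , cos φ₁ · sin φ₂ − sin φ₁ · cos φ₂ · cos Δλ )
  = atan2(0.51733, 0.81193) = 32.503° → normalised to [0°, 360°): 32.503°.

33°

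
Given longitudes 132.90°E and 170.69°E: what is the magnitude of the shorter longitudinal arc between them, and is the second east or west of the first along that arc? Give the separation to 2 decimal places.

37.79° east

Raw difference: 170.69 − 132.90 = 37.79°.
Normalise into (−180°, 180°]: 37.79° stays 37.79°.
Positive ⇒ the second point lies to the east; separation 37.79°.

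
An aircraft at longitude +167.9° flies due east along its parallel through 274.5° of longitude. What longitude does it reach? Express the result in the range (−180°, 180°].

Start at +167.9°; shift +274.5° → +442.4°.
+442.4° lies outside (−180°, 180°]; subtract 360° → +82.4°.

+82.4°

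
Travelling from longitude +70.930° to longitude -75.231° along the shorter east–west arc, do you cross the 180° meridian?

No

Signed shortest Δλ = ((-75.231 − 70.930 + 180) mod 360) − 180 = -146.161°.
Going west by 146.161° from +70.930° reaches -75.231° without touching 180°.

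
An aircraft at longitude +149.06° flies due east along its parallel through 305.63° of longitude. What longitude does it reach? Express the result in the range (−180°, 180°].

Start at +149.06°; shift +305.63° → +454.69°.
+454.69° lies outside (−180°, 180°]; subtract 360° → +94.69°.

+94.69°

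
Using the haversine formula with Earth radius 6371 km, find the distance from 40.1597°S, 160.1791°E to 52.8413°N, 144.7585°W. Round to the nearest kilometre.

Δλ = -144.7585 − 160.1791 = -304.9376°; wrapped into (−180°, 180°]: 55.0624°.
Δφ = 52.8413 − -40.1597 = 93.0010°.
a = sin²(Δφ/2) + cos φ₁ · cos φ₂ · sin²(Δλ/2) = 0.624807.
c = 2·atan2(√a, √(1−a)) = 1.82308 rad → d = 6371·c ≈ 11614.83 km.

11615 km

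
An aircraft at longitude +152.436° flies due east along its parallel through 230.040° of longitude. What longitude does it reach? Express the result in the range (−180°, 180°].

+22.476°

Start at +152.436°; shift +230.040° → +382.476°.
+382.476° lies outside (−180°, 180°]; subtract 360° → +22.476°.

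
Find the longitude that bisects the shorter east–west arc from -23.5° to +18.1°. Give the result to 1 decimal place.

-2.7°

Signed shortest Δλ from -23.5° to +18.1° is +41.6°.
Midpoint longitude = -23.5° + (+41.6°)/2 = -23.5° + 20.8° = -2.7°.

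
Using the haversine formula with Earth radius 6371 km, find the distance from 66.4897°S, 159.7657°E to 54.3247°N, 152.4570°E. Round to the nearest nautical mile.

7261 nmi

Δλ = 152.4570 − 159.7657 = -7.3087°.
Δφ = 54.3247 − -66.4897 = 120.8144°.
a = sin²(Δφ/2) + cos φ₁ · cos φ₂ · sin²(Δλ/2) = 0.757074.
c = 2·atan2(√a, √(1−a)) = 2.11081 rad → d = 6371·c ≈ 13447.98 km ≈ 7261.33 nmi.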